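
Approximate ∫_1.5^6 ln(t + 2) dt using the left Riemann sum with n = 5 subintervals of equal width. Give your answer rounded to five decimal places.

Δt = (6 − 1.5)/5 = 0.9.
Left endpoints: 1.5, 2.4, 3.3, 4.2, 5.1.
f(1.5) ≈ 1.25276, f(2.4) ≈ 1.48160, f(3.3) ≈ 1.66771, f(4.2) ≈ 1.82455, f(5.1) ≈ 1.96009.
Sum = Δt · [f(1.5) + f(2.4) + f(3.3) + f(4.2) + f(5.1)].
Sum ≈ 7.36805.

7.36805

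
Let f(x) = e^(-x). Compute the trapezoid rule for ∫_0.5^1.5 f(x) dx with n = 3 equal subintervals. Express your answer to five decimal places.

0.38694

Δx = (1.5 − 0.5)/3 = 1/3.
f(0.5) ≈ 0.60653, f(5/6) ≈ 0.43460, f(7/6) ≈ 0.31140, f(1.5) ≈ 0.22313.
T_3 = (Δx/2)·[f(x_0) + 2f(x_1) + 2f(x_2) + f(x_3)].
Sum ≈ 0.38694.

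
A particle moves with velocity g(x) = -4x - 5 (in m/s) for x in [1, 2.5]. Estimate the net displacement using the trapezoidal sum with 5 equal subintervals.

-18

Δx = (2.5 − 1)/5 = 0.3.
g(1) = -9, g(1.3) = -10.2, g(1.6) = -11.4, g(1.9) = -12.6, g(2.2) = -13.8, g(2.5) = -15.
T_5 = (Δx/2)·[g(x_0) + 2g(x_1) + ... + 2g(x_{4}) + g(x_5)].
Sum = -18.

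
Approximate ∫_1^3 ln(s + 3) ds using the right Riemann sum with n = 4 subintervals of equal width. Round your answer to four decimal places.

3.3050

Δs = (3 − 1)/4 = 0.5.
Right endpoints: 1.5, 2, 2.5, 3.
f(1.5) ≈ 1.5041, f(2) ≈ 1.6094, f(2.5) ≈ 1.7047, f(3) ≈ 1.7918.
Sum = Δs · [f(1.5) + f(2) + f(2.5) + f(3)].
Sum ≈ 3.3050.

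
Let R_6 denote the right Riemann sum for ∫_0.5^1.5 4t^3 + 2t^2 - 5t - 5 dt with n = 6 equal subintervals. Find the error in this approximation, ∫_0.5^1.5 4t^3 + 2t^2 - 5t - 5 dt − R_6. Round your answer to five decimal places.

-1.06481

Exact integral: ∫_0.5^1.5 f(t) dt ≈ -2.8333333.
R_6 ≈ -1.7685185.
Error ≈ -2.8333333 − (-1.7685185) ≈ -1.06481.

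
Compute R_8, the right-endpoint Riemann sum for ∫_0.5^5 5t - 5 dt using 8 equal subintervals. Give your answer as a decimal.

Δt = (5 − 0.5)/8 = 0.5625.
Right endpoints: 1.0625, 1.625, 2.1875, 2.75, 3.3125, 3.875, 4.4375, 5.
f(1.0625) = 0.3125, f(1.625) = 3.125, f(2.1875) = 5.9375, f(2.75) = 8.75, f(3.3125) = 11.5625, f(3.875) = 14.375, f(4.4375) = 17.1875, f(5) = 20.
Sum = Δt · [f(1.0625) + f(1.625) + f(2.1875) + ...].
Sum = 45.703125.

45.703125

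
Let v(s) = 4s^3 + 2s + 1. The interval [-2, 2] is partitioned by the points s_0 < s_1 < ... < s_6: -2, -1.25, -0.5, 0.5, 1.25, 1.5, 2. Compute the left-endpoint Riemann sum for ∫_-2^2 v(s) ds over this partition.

-20.28125

Subinterval widths: 0.75, 0.75, 1, 0.75, 0.25, 0.5.
Left endpoints: -2, -1.25, -0.5, 0.5, 1.25, 1.5.
v(-2) = -35, v(-1.25) = -9.3125, v(-0.5) = -0.5, v(0.5) = 2.5, v(1.25) = 11.3125, v(1.5) = 17.5.
Sum = Σ Δs_i · v(s_i).
Sum = -20.28125.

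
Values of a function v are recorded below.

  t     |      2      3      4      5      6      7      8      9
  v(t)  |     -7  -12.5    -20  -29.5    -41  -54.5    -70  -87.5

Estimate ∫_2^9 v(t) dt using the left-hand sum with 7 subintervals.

Δt = 1.
Sum = 1·[(-7) + (-12.5) + (-20) + (-29.5) + (-41) + (-54.5) + (-70)] = -234.5.

-234.5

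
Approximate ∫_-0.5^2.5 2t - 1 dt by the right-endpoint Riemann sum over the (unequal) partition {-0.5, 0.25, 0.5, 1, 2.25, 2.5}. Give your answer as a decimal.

Subinterval widths: 0.75, 0.25, 0.5, 1.25, 0.25.
Right endpoints: 0.25, 0.5, 1, 2.25, 2.5.
f(0.25) = -0.5, f(0.5) = 0, f(1) = 1, f(2.25) = 3.5, f(2.5) = 4.
Sum = Σ Δt_i · f(t_i).
Sum = 5.5.

5.5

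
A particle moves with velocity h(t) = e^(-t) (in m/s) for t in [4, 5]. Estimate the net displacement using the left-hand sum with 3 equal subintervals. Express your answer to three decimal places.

0.014

Δt = (5 − 4)/3 = 1/3.
Left endpoints: 4, 13/3, 14/3.
h(4) ≈ 0.018, h(13/3) ≈ 0.013, h(14/3) ≈ 0.009.
Sum = Δt · [h(4) + h(13/3) + h(14/3)].
Sum ≈ 0.014.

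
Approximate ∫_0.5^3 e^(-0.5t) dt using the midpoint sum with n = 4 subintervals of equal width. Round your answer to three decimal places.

Δt = (3 − 0.5)/4 = 0.625.
Midpoints: 0.8125, 1.4375, 2.0625, 2.6875.
f(0.8125) ≈ 0.666, f(1.4375) ≈ 0.487, f(2.0625) ≈ 0.357, f(2.6875) ≈ 0.261.
Sum = Δt · [f(0.8125) + f(1.4375) + f(2.0625) + f(2.6875)].
Sum ≈ 1.107.

1.107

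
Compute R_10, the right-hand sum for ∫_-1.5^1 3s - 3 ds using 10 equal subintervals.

Δs = (1 − (-1.5))/10 = 0.25.
Right endpoints: -1.25, -1, -0.75, -0.5, -0.25, 0, 0.25, 0.5, 0.75, 1.
f(-1.25) = -6.75, f(-1) = -6, f(-0.75) = -5.25, f(-0.5) = -4.5, f(-0.25) = -3.75, f(0) = -3, f(0.25) = -2.25, f(0.5) = -1.5, f(0.75) = -0.75, f(1) = 0.
Sum = Δs · [f(-1.25) + f(-1) + f(-0.75) + ...].
Sum = -8.4375.

-8.4375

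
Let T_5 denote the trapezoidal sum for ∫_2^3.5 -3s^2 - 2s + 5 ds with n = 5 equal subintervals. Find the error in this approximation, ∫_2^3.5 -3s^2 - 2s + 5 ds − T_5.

0.0675

Exact integral: ∫_2^3.5 f(s) ds = -35.625.
T_5 = -35.6925.
Error = -35.625 − (-35.6925) = 0.0675.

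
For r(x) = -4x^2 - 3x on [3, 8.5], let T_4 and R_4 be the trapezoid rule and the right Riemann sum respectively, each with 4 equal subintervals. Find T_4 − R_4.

T_4 = -884.640625.
R_4 = -1069.921875.
T_4 − R_4 = 185.28125.

185.28125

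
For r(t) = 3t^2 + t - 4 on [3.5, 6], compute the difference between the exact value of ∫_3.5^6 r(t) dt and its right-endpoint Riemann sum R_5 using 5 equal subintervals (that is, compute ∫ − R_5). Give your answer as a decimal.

Exact integral: ∫_3.5^6 r(t) dt = 175.
R_5 = 193.75.
Error = 175 − 193.75 = -18.75.

-18.75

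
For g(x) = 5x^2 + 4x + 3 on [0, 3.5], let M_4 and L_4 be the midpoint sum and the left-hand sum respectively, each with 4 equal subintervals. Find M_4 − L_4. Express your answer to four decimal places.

M_4 ≈ 105.341797.
L_4 = 75.76953125.
M_4 − L_4 ≈ 29.5723.

29.5723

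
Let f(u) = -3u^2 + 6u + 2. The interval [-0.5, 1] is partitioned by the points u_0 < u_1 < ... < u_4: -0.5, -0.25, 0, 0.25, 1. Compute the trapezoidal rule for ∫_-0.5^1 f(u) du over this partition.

3.890625

Subinterval widths: 0.25, 0.25, 0.25, 0.75.
f(-0.5) = -1.75, f(-0.25) = 0.3125, f(0) = 2, f(0.25) = 3.3125, f(1) = 5.
On each subinterval the trapezoid contributes (Δu_i/2)·[f(u_{i-1}) + f(u_i)].
Sum = 3.890625.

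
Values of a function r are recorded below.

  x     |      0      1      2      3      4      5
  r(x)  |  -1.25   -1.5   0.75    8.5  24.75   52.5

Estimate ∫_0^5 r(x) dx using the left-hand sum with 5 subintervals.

31.25

Δx = 1.
Sum = 1·[(-1.25) + (-1.5) + 0.75 + 8.5 + 24.75] = 31.25.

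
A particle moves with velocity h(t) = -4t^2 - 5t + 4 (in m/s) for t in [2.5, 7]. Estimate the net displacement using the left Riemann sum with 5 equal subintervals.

Δt = (7 − 2.5)/5 = 0.9.
Left endpoints: 2.5, 3.4, 4.3, 5.2, 6.1.
h(2.5) = -33.5, h(3.4) = -59.24, h(4.3) = -91.46, h(5.2) = -130.16, h(6.1) = -175.34.
Sum = Δt · [h(2.5) + h(3.4) + h(4.3) + h(5.2) + h(6.1)].
Sum = -440.73.

-440.73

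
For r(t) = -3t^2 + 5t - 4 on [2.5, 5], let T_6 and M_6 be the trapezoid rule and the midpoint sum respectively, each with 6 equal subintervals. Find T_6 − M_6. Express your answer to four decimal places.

-0.3255

T_6 ≈ -72.717014.
M_6 ≈ -72.391493.
T_6 − M_6 ≈ -0.3255.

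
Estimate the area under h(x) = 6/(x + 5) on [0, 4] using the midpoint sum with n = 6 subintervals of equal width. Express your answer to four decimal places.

Δx = (4 − 0)/6 = 2/3.
Midpoints: 1/3, 1, 5/3, 7/3, 3, 11/3.
h(1/3) = 1.125, h(1) = 1, h(5/3) = 0.9, h(7/3) = 9/11, h(3) = 0.75, h(11/3) = 9/13.
Sum = Δx · [h(1/3) + h(1) + h(5/3) + ...].
Sum ≈ 3.5237.

3.5237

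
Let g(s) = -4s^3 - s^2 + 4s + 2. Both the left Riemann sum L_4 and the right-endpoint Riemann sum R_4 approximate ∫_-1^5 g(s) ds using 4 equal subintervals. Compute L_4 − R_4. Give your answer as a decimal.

L_4 = -284.25.
R_4 = -1040.25.
L_4 − R_4 = 756.

756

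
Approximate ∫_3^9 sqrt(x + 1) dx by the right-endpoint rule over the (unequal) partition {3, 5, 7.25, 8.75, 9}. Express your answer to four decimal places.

Subinterval widths: 2, 2.25, 1.5, 0.25.
Right endpoints: 5, 7.25, 8.75, 9.
f(5) ≈ 2.4495, f(7.25) ≈ 2.8723, f(8.75) ≈ 3.1225, f(9) ≈ 3.1623.
Sum = Σ Δx_i · f(x_i).
Sum ≈ 16.8359.

16.8359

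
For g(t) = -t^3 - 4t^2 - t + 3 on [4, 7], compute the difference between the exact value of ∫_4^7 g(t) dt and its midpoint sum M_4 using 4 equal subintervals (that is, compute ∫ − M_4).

Exact integral: ∫_4^7 g(t) dt = -915.75.
M_4 = -912.8671875.
Error = -915.75 − (-912.8671875) = -2.8828125.

-2.8828125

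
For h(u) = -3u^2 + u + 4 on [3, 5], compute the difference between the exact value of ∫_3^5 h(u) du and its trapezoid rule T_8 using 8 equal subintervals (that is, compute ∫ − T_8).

Exact integral: ∫_3^5 h(u) du = -82.
T_8 = -82.0625.
Error = -82 − (-82.0625) = 0.0625.

0.0625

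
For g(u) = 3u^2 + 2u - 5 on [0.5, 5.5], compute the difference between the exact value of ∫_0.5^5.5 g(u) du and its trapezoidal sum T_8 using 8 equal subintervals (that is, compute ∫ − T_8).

Exact integral: ∫_0.5^5.5 g(u) du = 171.25.
T_8 = 172.2265625.
Error = 171.25 − 172.2265625 = -0.9765625.

-0.9765625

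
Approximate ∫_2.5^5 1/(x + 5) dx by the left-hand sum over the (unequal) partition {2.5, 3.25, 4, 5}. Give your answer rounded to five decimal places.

Subinterval widths: 0.75, 0.75, 1.
Left endpoints: 2.5, 3.25, 4.
f(2.5) = 2/15, f(3.25) = 4/33, f(4) = 1/9.
Sum = Σ Δx_i · f(x_i).
Sum ≈ 0.30202.

0.30202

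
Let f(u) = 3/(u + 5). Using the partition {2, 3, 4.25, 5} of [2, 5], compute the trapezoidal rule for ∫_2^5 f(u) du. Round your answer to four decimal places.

Subinterval widths: 1, 1.25, 0.75.
f(2) = 3/7, f(3) = 0.375, f(4.25) = 12/37, f(5) = 0.3.
On each subinterval the trapezoid contributes (Δu_i/2)·[f(u_{i-1}) + f(u_i)].
Sum ≈ 1.0730.

1.0730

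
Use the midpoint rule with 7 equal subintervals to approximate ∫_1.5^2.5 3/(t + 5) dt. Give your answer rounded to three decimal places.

Δt = (2.5 − 1.5)/7 = 1/7.
Midpoints: 11/7, 12/7, 13/7, 2, 15/7, 16/7, 17/7.
f(11/7) = 21/46, f(12/7) = 21/47, f(13/7) = 0.4375, f(2) = 3/7, f(15/7) = 0.42, f(16/7) = 7/17, f(17/7) = 21/52.
Sum = Δt · [f(11/7) + f(12/7) + f(13/7) + ...].
Sum ≈ 0.429.

0.429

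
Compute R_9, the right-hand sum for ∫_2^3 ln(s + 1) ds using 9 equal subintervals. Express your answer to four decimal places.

Δs = (3 − 2)/9 = 1/9.
Right endpoints: 19/9, 20/9, 7/3, 22/9, 23/9, 8/3, 25/9, 26/9, 3.
f(19/9) ≈ 1.1350, f(20/9) ≈ 1.1701, f(7/3) ≈ 1.2040, f(22/9) ≈ 1.2368, f(23/9) ≈ 1.2685, f(8/3) ≈ 1.2993, f(25/9) ≈ 1.3291, f(26/9) ≈ 1.3581, f(3) ≈ 1.3863.
Sum = Δs · [f(19/9) + f(20/9) + f(7/3) + ...].
Sum ≈ 1.2652.

1.2652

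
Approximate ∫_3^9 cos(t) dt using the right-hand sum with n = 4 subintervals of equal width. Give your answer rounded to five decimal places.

Δt = (9 − 3)/4 = 1.5.
Right endpoints: 4.5, 6, 7.5, 9.
f(4.5) ≈ -0.21080, f(6) ≈ 0.96017, f(7.5) ≈ 0.34664, f(9) ≈ -0.91113.
Sum = Δt · [f(4.5) + f(6) + f(7.5) + f(9)].
Sum ≈ 0.27732.

0.27732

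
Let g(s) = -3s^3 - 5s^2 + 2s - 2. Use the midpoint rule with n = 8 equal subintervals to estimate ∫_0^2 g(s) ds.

Δs = (2 − 0)/8 = 0.25.
Midpoints: 0.125, 0.375, 0.625, 0.875, 1.125, 1.375, 1.625, 1.875.
g(0.125) = -939/512, g(0.375) = -1081/512, g(0.625) = -1759/512, g(0.875) = -3117/512, g(1.125) = -5299/512, g(1.375) = -8449/512, g(1.625) = -12711/512, g(1.875) = -18229/512.
Sum = Δs · [g(0.125) + g(0.375) + g(0.625) + ...].
Sum = -25.1875.

-25.1875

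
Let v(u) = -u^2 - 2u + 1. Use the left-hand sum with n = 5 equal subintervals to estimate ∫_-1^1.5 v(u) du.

1.25

Δu = (1.5 − (-1))/5 = 0.5.
Left endpoints: -1, -0.5, 0, 0.5, 1.
v(-1) = 2, v(-0.5) = 1.75, v(0) = 1, v(0.5) = -0.25, v(1) = -2.
Sum = Δu · [v(-1) + v(-0.5) + v(0) + v(0.5) + v(1)].
Sum = 1.25.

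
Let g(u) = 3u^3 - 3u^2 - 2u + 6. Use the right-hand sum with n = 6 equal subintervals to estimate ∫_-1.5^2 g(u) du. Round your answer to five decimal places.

22.30946

Δu = (2 − (-1.5))/6 = 7/12.
Right endpoints: -11/12, -1/3, 0.25, 5/6, 17/12, 2.
g(-11/12) = 1729/576, g(-1/3) = 56/9, g(0.25) = 5.359375, g(5/6) = 287/72, g(17/12) = 3269/576, g(2) = 14.
Sum = Δu · [g(-11/12) + g(-1/3) + g(0.25) + ...].
Sum ≈ 22.30946.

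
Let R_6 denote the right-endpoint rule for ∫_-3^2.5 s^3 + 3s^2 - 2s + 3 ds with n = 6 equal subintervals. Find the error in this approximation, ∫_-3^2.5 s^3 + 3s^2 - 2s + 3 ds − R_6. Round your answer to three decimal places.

Exact integral: ∫_-3^2.5 f(s) ds = 51.390625.
R_6 ≈ 63.83724.
Error ≈ 51.390625 − 63.83724 ≈ -12.447.

-12.447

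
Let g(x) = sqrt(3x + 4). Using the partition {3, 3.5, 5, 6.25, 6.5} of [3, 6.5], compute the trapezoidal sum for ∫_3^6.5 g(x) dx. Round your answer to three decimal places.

14.886

Subinterval widths: 0.5, 1.5, 1.25, 0.25.
g(3) ≈ 3.606, g(3.5) ≈ 3.808, g(5) ≈ 4.359, g(6.25) ≈ 4.770, g(6.5) ≈ 4.848.
On each subinterval the trapezoid contributes (Δx_i/2)·[g(x_{i-1}) + g(x_i)].
Sum ≈ 14.886.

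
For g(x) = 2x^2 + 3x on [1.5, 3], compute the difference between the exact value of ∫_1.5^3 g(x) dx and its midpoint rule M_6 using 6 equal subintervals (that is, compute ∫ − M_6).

0.015625

Exact integral: ∫_1.5^3 g(x) dx = 25.875.
M_6 = 25.859375.
Error = 25.875 − 25.859375 = 0.015625.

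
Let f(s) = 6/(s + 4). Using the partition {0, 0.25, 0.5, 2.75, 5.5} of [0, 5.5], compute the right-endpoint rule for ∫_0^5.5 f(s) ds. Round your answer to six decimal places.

Subinterval widths: 0.25, 0.25, 2.25, 2.75.
Right endpoints: 0.25, 0.5, 2.75, 5.5.
f(0.25) = 24/17, f(0.5) = 4/3, f(2.75) = 8/9, f(5.5) = 12/19.
Sum = Σ Δs_i · f(s_i).
Sum ≈ 4.423117.

4.423117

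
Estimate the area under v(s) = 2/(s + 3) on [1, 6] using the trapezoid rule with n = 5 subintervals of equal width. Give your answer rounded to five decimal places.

1.63016

Δs = (6 − 1)/5 = 1.
v(1) = 0.5, v(2) = 0.4, v(3) = 1/3, v(4) = 2/7, v(5) = 0.25, v(6) = 2/9.
T_5 = (Δs/2)·[v(s_0) + 2v(s_1) + ... + 2v(s_{4}) + v(s_5)].
Sum ≈ 1.63016.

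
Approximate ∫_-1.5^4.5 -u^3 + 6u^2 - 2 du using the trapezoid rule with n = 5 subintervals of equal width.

Δu = (4.5 − (-1.5))/5 = 1.2.
f(-1.5) = 14.875, f(-0.3) = -1.433, f(0.9) = 2.131, f(2.1) = 15.199, f(3.3) = 27.403, f(4.5) = 28.375.
T_5 = (Δu/2)·[f(u_0) + 2f(u_1) + ... + 2f(u_{4}) + f(u_5)].
Sum = 77.91.

77.91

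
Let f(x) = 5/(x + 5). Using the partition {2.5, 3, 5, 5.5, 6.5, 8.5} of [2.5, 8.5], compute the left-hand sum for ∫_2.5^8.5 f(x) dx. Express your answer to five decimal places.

Subinterval widths: 0.5, 2, 0.5, 1, 2.
Left endpoints: 2.5, 3, 5, 5.5, 6.5.
f(2.5) = 2/3, f(3) = 0.625, f(5) = 0.5, f(5.5) = 10/21, f(6.5) = 10/23.
Sum = Σ Δx_i · f(x_i).
Sum ≈ 3.17909.

3.17909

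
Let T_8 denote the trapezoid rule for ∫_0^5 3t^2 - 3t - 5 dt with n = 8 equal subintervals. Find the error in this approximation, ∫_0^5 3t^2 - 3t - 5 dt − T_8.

-0.9765625

Exact integral: ∫_0^5 f(t) dt = 62.5.
T_8 = 63.4765625.
Error = 62.5 − 63.4765625 = -0.9765625.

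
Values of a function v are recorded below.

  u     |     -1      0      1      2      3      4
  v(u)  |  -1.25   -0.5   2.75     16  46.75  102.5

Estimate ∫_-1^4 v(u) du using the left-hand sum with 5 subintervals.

63.75

Δu = 1.
Sum = 1·[(-1.25) + (-0.5) + 2.75 + 16 + 46.75] = 63.75.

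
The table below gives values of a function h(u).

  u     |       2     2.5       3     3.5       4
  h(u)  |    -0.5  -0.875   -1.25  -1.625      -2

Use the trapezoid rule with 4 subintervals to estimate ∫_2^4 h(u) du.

Δu = 0.5.
T_4 = (0.5/2)·[(-0.5) + 2·(-0.875) + 2·(-1.25) + 2·(-1.625) + (-2)] = -2.5.

-2.5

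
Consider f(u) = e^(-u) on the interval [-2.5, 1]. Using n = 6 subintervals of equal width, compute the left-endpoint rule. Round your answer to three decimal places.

15.594

Δu = (1 − (-2.5))/6 = 7/12.
Left endpoints: -2.5, -23/12, -4/3, -0.75, -1/6, 5/12.
f(-2.5) ≈ 12.182, f(-23/12) ≈ 6.798, f(-4/3) ≈ 3.794, f(-0.75) ≈ 2.117, f(-1/6) ≈ 1.181, f(5/12) ≈ 0.659.
Sum = Δu · [f(-2.5) + f(-23/12) + f(-4/3) + ...].
Sum ≈ 15.594.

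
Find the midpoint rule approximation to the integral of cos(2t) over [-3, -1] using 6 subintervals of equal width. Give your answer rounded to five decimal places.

-0.60551

Δt = (-1 − (-3))/6 = 1/3.
Midpoints: -17/6, -2.5, -13/6, -11/6, -1.5, -7/6.
f(-17/6) ≈ 0.81590, f(-2.5) ≈ 0.28366, f(-13/6) ≈ -0.37004, f(-11/6) ≈ -0.86529, f(-1.5) ≈ -0.98999, f(-7/6) ≈ -0.69076.
Sum = Δt · [f(-17/6) + f(-2.5) + f(-13/6) + ...].
Sum ≈ -0.60551.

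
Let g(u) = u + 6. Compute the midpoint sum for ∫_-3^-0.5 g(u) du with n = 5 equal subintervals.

10.625

Δu = (-0.5 − (-3))/5 = 0.5.
Midpoints: -2.75, -2.25, -1.75, -1.25, -0.75.
g(-2.75) = 3.25, g(-2.25) = 3.75, g(-1.75) = 4.25, g(-1.25) = 4.75, g(-0.75) = 5.25.
Sum = Δu · [g(-2.75) + g(-2.25) + g(-1.75) + g(-1.25) + g(-0.75)].
Sum = 10.625.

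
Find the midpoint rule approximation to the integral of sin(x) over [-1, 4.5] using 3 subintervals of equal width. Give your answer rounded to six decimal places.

Δx = (4.5 − (-1))/3 = 11/6.
Midpoints: -1/12, 1.75, 43/12.
f(-1/12) ≈ -0.083237, f(1.75) ≈ 0.983986, f(43/12) ≈ -0.427514.
Sum = Δx · [f(-1/12) + f(1.75) + f(43/12)].
Sum ≈ 0.867598.

0.867598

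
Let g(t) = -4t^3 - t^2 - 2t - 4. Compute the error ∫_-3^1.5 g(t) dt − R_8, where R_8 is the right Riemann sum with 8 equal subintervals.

32.90625

Exact integral: ∫_-3^1.5 g(t) dt = 54.5625.
R_8 = 21.65625.
Error = 54.5625 − 21.65625 = 32.90625.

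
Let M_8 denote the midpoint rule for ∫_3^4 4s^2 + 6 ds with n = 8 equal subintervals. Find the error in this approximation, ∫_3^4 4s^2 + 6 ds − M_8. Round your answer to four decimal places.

Exact integral: ∫_3^4 f(s) ds ≈ 55.333333.
M_8 = 55.328125.
Error ≈ 55.333333 − 55.328125 ≈ 0.0052.

0.0052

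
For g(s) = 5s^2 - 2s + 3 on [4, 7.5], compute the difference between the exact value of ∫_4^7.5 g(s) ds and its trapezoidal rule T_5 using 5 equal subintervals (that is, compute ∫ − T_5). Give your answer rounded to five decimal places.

Exact integral: ∫_4^7.5 g(s) ds ≈ 566.7083333.
T_5 = 568.1375.
Error ≈ 566.7083333 − 568.1375 ≈ -1.42917.

-1.42917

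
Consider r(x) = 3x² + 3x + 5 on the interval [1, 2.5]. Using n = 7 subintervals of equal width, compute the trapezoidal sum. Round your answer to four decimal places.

Δx = (2.5 − 1)/7 = 3/14.
r(1) = 11, r(17/14) = 2561/196, r(10/7) = 755/49, r(23/14) = 3533/196, r(13/7) = 1025/49, r(29/14) = 4721/196, r(16/7) = 1349/49, r(2.5) = 31.25.
T_7 = (Δx/2)·[r(x_0) + 2r(x_1) + ... + 2r(x_{6}) + r(x_7)].
Sum ≈ 30.0344.

30.0344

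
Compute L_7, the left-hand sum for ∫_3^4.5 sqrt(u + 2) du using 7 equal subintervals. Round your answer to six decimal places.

3.560627

Δu = (4.5 − 3)/7 = 3/14.
Left endpoints: 3, 45/14, 24/7, 51/14, 27/7, 57/14, 30/7.
f(3) ≈ 2.236068, f(45/14) ≈ 2.283481, f(24/7) ≈ 2.329929, f(51/14) ≈ 2.375470, f(27/7) ≈ 2.420153, f(57/14) ≈ 2.464027, f(30/7) ≈ 2.507133.
Sum = Δu · [f(3) + f(45/14) + f(24/7) + ...].
Sum ≈ 3.560627.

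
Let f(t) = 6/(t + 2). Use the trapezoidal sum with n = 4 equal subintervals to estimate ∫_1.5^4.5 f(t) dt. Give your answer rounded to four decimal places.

3.7304

Δt = (4.5 − 1.5)/4 = 0.75.
f(1.5) = 12/7, f(2.25) = 24/17, f(3) = 1.2, f(3.75) = 24/23, f(4.5) = 12/13.
T_4 = (Δt/2)·[f(t_0) + 2f(t_1) + 2f(t_2) + 2f(t_3) + f(t_4)].
Sum ≈ 3.7304.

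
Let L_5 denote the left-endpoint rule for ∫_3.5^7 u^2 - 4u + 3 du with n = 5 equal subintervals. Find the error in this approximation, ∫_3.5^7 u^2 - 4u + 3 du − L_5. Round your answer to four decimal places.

Exact integral: ∫_3.5^7 f(u) du ≈ 37.041667.
L_5 = 29.365.
Error ≈ 37.041667 − 29.365 ≈ 7.6767.

7.6767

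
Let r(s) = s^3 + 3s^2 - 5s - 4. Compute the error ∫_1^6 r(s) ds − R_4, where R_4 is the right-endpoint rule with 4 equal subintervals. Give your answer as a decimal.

-201.953125

Exact integral: ∫_1^6 r(s) ds = 431.25.
R_4 = 633.203125.
Error = 431.25 − 633.203125 = -201.953125.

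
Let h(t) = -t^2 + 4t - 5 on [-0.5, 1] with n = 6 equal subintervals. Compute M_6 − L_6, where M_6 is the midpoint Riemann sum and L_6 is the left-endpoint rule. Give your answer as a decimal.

0.6796875

M_6 = -6.3671875.
L_6 = -7.046875.
M_6 − L_6 = 0.6796875.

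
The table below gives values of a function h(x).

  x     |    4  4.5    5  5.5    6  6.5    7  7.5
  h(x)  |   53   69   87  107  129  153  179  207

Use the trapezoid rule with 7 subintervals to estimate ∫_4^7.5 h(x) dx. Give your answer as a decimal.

Δx = 0.5.
T_7 = (0.5/2)·[53 + 2·69 + 2·87 + 2·107 + 2·129 + 2·153 + 2·179 + 207] = 427.

427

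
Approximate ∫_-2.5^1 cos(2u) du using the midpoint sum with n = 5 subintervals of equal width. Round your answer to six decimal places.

Δu = (1 − (-2.5))/5 = 0.7.
Midpoints: -2.15, -1.45, -0.75, -0.05, 0.65.
f(-2.15) ≈ -0.400799, f(-1.45) ≈ -0.970958, f(-0.75) ≈ 0.070737, f(-0.05) ≈ 0.995004, f(0.65) ≈ 0.267499.
Sum = Δu · [f(-2.15) + f(-1.45) + f(-0.75) + f(-0.05) + f(0.65)].
Sum ≈ -0.026962.

-0.026962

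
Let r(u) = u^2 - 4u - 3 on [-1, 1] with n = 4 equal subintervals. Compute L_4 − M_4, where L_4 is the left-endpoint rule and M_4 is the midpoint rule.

L_4 = -3.25.
M_4 = -5.375.
L_4 − M_4 = 2.125.

2.125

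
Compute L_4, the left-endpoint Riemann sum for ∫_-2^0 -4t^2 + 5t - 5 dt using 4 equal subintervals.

-37.5

Δt = (0 − (-2))/4 = 0.5.
Left endpoints: -2, -1.5, -1, -0.5.
f(-2) = -31, f(-1.5) = -21.5, f(-1) = -14, f(-0.5) = -8.5.
Sum = Δt · [f(-2) + f(-1.5) + f(-1) + f(-0.5)].
Sum = -37.5.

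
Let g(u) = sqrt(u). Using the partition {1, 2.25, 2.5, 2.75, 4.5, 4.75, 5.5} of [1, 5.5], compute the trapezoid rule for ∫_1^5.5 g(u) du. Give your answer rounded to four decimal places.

Subinterval widths: 1.25, 0.25, 0.25, 1.75, 0.25, 0.75.
g(1) ≈ 1.0000, g(2.25) ≈ 1.5000, g(2.5) ≈ 1.5811, g(2.75) ≈ 1.6583, g(4.5) ≈ 2.1213, g(4.75) ≈ 2.1794, g(5.5) ≈ 2.3452.
On each subinterval the trapezoid contributes (Δu_i/2)·[g(u_{i-1}) + g(u_i)].
Sum ≈ 7.8941.

7.8941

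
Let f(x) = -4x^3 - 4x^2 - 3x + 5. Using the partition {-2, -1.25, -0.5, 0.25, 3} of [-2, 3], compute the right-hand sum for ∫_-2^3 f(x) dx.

Subinterval widths: 0.75, 0.75, 0.75, 2.75.
Right endpoints: -1.25, -0.5, 0.25, 3.
f(-1.25) = 10.3125, f(-0.5) = 6, f(0.25) = 3.9375, f(3) = -148.
Sum = Σ Δx_i · f(x_i).
Sum = -391.8125.

-391.8125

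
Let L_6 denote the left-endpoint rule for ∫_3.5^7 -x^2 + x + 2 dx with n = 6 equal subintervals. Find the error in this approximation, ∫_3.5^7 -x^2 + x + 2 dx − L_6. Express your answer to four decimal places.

-9.4994

Exact integral: ∫_3.5^7 f(x) dx ≈ -74.666667.
L_6 ≈ -65.167245.
Error ≈ -74.666667 − (-65.167245) ≈ -9.4994.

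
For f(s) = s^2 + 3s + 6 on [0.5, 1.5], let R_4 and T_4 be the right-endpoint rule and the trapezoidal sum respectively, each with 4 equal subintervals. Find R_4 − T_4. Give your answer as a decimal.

0.625

R_4 = 10.71875.
T_4 = 10.09375.
R_4 − T_4 = 0.625.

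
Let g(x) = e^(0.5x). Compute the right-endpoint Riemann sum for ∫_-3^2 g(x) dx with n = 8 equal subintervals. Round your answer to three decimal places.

Δx = (2 − (-3))/8 = 0.625.
Right endpoints: -2.375, -1.75, -1.125, -0.5, 0.125, 0.75, 1.375, 2.
g(-2.375) ≈ 0.305, g(-1.75) ≈ 0.417, g(-1.125) ≈ 0.570, g(-0.5) ≈ 0.779, g(0.125) ≈ 1.064, g(0.75) ≈ 1.455, g(1.375) ≈ 1.989, g(2) ≈ 2.718.
Sum = Δx · [g(-2.375) + g(-1.75) + g(-1.125) + ...].
Sum ≈ 5.811.

5.811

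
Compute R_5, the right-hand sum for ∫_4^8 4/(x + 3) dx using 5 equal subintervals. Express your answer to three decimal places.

Δx = (8 − 4)/5 = 0.8.
Right endpoints: 4.8, 5.6, 6.4, 7.2, 8.
f(4.8) = 20/39, f(5.6) = 20/43, f(6.4) = 20/47, f(7.2) = 20/51, f(8) = 4/11.
Sum = Δx · [f(4.8) + f(5.6) + f(6.4) + f(7.2) + f(8)].
Sum ≈ 1.727.

1.727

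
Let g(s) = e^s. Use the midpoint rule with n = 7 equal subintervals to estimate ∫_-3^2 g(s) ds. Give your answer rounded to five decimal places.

Δs = (2 − (-3))/7 = 5/7.
Midpoints: -37/14, -27/14, -17/14, -0.5, 3/14, 13/14, 23/14.
g(-37/14) ≈ 0.07116, g(-27/14) ≈ 0.14536, g(-17/14) ≈ 0.29692, g(-0.5) ≈ 0.60653, g(3/14) ≈ 1.23898, g(13/14) ≈ 2.53089, g(23/14) ≈ 5.16992.
Sum = Δs · [g(-37/14) + g(-27/14) + g(-17/14) + ...].
Sum ≈ 7.18554.

7.18554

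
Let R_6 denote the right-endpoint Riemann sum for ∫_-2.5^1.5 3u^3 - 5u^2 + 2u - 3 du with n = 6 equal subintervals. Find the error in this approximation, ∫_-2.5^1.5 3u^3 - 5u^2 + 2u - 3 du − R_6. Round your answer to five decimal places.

-25.51852

Exact integral: ∫_-2.5^1.5 f(u) du ≈ -73.1666667.
R_6 ≈ -47.6481481.
Error ≈ -73.1666667 − (-47.6481481) ≈ -25.51852.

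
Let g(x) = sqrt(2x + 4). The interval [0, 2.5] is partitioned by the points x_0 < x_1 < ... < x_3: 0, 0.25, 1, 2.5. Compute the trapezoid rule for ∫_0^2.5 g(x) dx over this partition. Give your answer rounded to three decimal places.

6.316

Subinterval widths: 0.25, 0.75, 1.5.
g(0) ≈ 2.000, g(0.25) ≈ 2.121, g(1) ≈ 2.449, g(2.5) ≈ 3.000.
On each subinterval the trapezoid contributes (Δx_i/2)·[g(x_{i-1}) + g(x_i)].
Sum ≈ 6.316.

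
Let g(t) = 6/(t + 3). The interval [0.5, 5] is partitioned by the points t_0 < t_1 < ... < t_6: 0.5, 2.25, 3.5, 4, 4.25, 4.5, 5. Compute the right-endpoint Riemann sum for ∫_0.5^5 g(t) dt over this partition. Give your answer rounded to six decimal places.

Subinterval widths: 1.75, 1.25, 0.5, 0.25, 0.25, 0.5.
Right endpoints: 2.25, 3.5, 4, 4.25, 4.5, 5.
g(2.25) = 8/7, g(3.5) = 12/13, g(4) = 6/7, g(4.25) = 24/29, g(4.5) = 0.8, g(5) = 0.75.
Sum = Σ Δt_i · g(t_i).
Sum ≈ 4.364314.

4.364314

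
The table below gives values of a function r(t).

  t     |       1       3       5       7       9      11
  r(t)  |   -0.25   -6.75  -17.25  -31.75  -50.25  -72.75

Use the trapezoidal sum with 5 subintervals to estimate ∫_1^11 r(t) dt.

-285

Δt = 2.
T_5 = (2/2)·[(-0.25) + 2·(-6.75) + 2·(-17.25) + 2·(-31.75) + 2·(-50.25) + (-72.75)] = -285.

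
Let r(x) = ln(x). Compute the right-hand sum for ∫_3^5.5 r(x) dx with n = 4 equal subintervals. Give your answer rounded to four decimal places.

Δx = (5.5 − 3)/4 = 0.625.
Right endpoints: 3.625, 4.25, 4.875, 5.5.
r(3.625) ≈ 1.2879, r(4.25) ≈ 1.4469, r(4.875) ≈ 1.5841, r(5.5) ≈ 1.7047.
Sum = Δx · [r(3.625) + r(4.25) + r(4.875) + r(5.5)].
Sum ≈ 3.7648.

3.7648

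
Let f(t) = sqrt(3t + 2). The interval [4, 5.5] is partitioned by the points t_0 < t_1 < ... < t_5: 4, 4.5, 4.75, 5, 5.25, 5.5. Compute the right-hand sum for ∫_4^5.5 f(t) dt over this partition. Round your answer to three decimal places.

6.136

Subinterval widths: 0.5, 0.25, 0.25, 0.25, 0.25.
Right endpoints: 4.5, 4.75, 5, 5.25, 5.5.
f(4.5) ≈ 3.937, f(4.75) ≈ 4.031, f(5) ≈ 4.123, f(5.25) ≈ 4.213, f(5.5) ≈ 4.301.
Sum = Σ Δt_i · f(t_i).
Sum ≈ 6.136.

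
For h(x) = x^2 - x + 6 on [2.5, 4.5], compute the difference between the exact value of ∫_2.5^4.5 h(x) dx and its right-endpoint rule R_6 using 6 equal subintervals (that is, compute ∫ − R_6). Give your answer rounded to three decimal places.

-2.037

Exact integral: ∫_2.5^4.5 h(x) dx ≈ 30.16667.
R_6 ≈ 32.20370.
Error ≈ 30.16667 − 32.20370 ≈ -2.037.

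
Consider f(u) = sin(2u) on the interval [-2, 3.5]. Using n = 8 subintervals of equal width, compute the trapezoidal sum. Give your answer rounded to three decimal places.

-0.589

Δu = (3.5 − (-2))/8 = 0.6875.
f(-2) ≈ 0.757, f(-1.3125) ≈ -0.494, f(-0.625) ≈ -0.949, f(0.0625) ≈ 0.125, f(0.75) ≈ 0.997, f(1.4375) ≈ 0.263, f(2.125) ≈ -0.895, f(2.8125) ≈ -0.612, f(3.5) ≈ 0.657.
T_8 = (Δu/2)·[f(u_0) + 2f(u_1) + ... + 2f(u_{7}) + f(u_8)].
Sum ≈ -0.589.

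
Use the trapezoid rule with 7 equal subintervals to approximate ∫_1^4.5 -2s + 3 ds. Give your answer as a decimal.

Δs = (4.5 − 1)/7 = 0.5.
f(1) = 1, f(1.5) = 0, f(2) = -1, f(2.5) = -2, f(3) = -3, f(3.5) = -4, f(4) = -5, f(4.5) = -6.
T_7 = (Δs/2)·[f(s_0) + 2f(s_1) + ... + 2f(s_{6}) + f(s_7)].
Sum = -8.75.

-8.75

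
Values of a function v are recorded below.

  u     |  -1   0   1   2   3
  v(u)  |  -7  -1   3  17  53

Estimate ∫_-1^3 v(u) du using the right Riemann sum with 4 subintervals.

72

Δu = 1.
Sum = 1·[(-1) + 3 + 17 + 53] = 72.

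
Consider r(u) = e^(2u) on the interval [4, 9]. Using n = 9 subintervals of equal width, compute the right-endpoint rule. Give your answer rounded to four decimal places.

54376450.8735

Δu = (9 − 4)/9 = 5/9.
Right endpoints: 41/9, 46/9, 17/3, 56/9, 61/9, 22/3, 71/9, 76/9, 9.
r(41/9) ≈ 9055.3508, r(46/9) ≈ 27507.7269, r(17/3) ≈ 83561.0961, r(56/9) ≈ 253836.1970, r(61/9) ≈ 771086.2820, r(22/3) ≈ 2342353.3022, r(71/9) ≈ 7115441.0602, r(76/9) ≈ 21614801.4197, r(9) ≈ 65659969.1373.
Sum = Δu · [r(41/9) + r(46/9) + r(17/3) + ...].
Sum ≈ 54376450.8735.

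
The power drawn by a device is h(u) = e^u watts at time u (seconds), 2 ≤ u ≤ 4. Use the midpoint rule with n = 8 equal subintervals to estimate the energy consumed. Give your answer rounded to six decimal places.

47.086377

Δu = (4 − 2)/8 = 0.25.
Midpoints: 2.125, 2.375, 2.625, 2.875, 3.125, 3.375, 3.625, 3.875.
h(2.125) ≈ 8.372897, h(2.375) ≈ 10.751013, h(2.625) ≈ 13.804574, h(2.875) ≈ 17.725424, h(3.125) ≈ 22.759895, h(3.375) ≈ 29.224284, h(3.625) ≈ 37.524723, h(3.875) ≈ 48.182698.
Sum = Δu · [h(2.125) + h(2.375) + h(2.625) + ...].
Sum ≈ 47.086377.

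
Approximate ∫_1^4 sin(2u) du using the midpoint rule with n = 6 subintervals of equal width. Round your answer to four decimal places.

-0.1411

Δu = (4 − 1)/6 = 0.5.
Midpoints: 1.25, 1.75, 2.25, 2.75, 3.25, 3.75.
f(1.25) ≈ 0.5985, f(1.75) ≈ -0.3508, f(2.25) ≈ -0.9775, f(2.75) ≈ -0.7055, f(3.25) ≈ 0.2151, f(3.75) ≈ 0.9380.
Sum = Δu · [f(1.25) + f(1.75) + f(2.25) + ...].
Sum ≈ -0.1411.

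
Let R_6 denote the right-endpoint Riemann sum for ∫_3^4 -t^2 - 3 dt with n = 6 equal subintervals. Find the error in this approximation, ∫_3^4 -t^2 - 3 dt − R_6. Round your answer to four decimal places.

0.5880

Exact integral: ∫_3^4 f(t) dt ≈ -15.333333.
R_6 ≈ -15.921296.
Error ≈ -15.333333 − (-15.921296) ≈ 0.5880.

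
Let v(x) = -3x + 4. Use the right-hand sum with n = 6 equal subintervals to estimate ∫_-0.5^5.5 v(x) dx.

-30

Δx = (5.5 − (-0.5))/6 = 1.
Right endpoints: 0.5, 1.5, 2.5, 3.5, 4.5, 5.5.
v(0.5) = 2.5, v(1.5) = -0.5, v(2.5) = -3.5, v(3.5) = -6.5, v(4.5) = -9.5, v(5.5) = -12.5.
Sum = Δx · [v(0.5) + v(1.5) + v(2.5) + ...].
Sum = -30.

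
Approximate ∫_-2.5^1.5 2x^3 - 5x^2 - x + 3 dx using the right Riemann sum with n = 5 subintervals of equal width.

Δx = (1.5 − (-2.5))/5 = 0.8.
Right endpoints: -1.7, -0.9, -0.1, 0.7, 1.5.
f(-1.7) = -19.576, f(-0.9) = -1.608, f(-0.1) = 3.048, f(0.7) = 0.536, f(1.5) = -3.
Sum = Δx · [f(-1.7) + f(-0.9) + f(-0.1) + f(0.7) + f(1.5)].
Sum = -16.48.

-16.48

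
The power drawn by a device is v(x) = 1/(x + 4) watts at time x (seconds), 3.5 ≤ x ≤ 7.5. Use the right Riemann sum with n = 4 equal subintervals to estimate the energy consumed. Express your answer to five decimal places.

Δx = (7.5 − 3.5)/4 = 1.
Right endpoints: 4.5, 5.5, 6.5, 7.5.
v(4.5) = 2/17, v(5.5) = 2/19, v(6.5) = 2/21, v(7.5) = 2/23.
Sum = Δx · [v(4.5) + v(5.5) + v(6.5) + v(7.5)].
Sum ≈ 0.40510.

0.40510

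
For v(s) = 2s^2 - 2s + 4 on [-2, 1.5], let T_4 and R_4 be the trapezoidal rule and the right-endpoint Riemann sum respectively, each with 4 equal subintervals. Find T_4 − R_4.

4.59375

T_4 = 24.2265625.
R_4 = 19.6328125.
T_4 − R_4 = 4.59375.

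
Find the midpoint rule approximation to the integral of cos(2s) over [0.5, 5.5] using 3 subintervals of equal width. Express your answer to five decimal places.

Δs = (5.5 − 0.5)/3 = 5/3.
Midpoints: 4/3, 3, 14/3.
f(4/3) ≈ -0.88933, f(3) ≈ 0.96017, f(14/3) ≈ -0.99582.
Sum = Δs · [f(4/3) + f(3) + f(14/3)].
Sum ≈ -1.54163.

-1.54163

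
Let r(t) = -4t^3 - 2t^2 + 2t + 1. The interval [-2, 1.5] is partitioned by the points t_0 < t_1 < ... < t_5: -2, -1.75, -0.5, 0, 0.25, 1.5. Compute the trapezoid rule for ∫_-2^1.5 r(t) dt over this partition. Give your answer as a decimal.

Subinterval widths: 0.25, 1.25, 0.5, 0.25, 1.25.
r(-2) = 21, r(-1.75) = 12.8125, r(-0.5) = 0, r(0) = 1, r(0.25) = 1.3125, r(1.5) = -14.
On each subinterval the trapezoid contributes (Δt_i/2)·[r(t_{i-1}) + r(t_i)].
Sum = 4.84375.

4.84375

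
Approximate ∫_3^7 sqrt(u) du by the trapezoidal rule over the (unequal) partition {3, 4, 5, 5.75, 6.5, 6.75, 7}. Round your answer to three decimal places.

8.876

Subinterval widths: 1, 1, 0.75, 0.75, 0.25, 0.25.
f(3) ≈ 1.732, f(4) ≈ 2.000, f(5) ≈ 2.236, f(5.75) ≈ 2.398, f(6.5) ≈ 2.550, f(6.75) ≈ 2.598, f(7) ≈ 2.646.
On each subinterval the trapezoid contributes (Δu_i/2)·[f(u_{i-1}) + f(u_i)].
Sum ≈ 8.876.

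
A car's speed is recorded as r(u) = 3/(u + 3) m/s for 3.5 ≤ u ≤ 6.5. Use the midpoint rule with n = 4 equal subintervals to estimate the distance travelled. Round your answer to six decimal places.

Δu = (6.5 − 3.5)/4 = 0.75.
Midpoints: 3.875, 4.625, 5.375, 6.125.
r(3.875) = 24/55, r(4.625) = 24/61, r(5.375) = 24/67, r(6.125) = 24/73.
Sum = Δu · [r(3.875) + r(4.625) + r(5.375) + r(6.125)].
Sum ≈ 1.137587.

1.137587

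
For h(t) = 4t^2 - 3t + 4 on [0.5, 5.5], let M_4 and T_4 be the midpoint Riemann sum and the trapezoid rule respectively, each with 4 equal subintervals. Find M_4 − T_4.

-7.8125

M_4 = 194.0625.
T_4 = 201.875.
M_4 − T_4 = -7.8125.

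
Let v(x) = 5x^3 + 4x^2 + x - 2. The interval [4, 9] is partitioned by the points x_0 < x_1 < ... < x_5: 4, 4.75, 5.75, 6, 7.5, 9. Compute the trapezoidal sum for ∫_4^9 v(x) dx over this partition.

Subinterval widths: 0.75, 1, 0.25, 1.5, 1.5.
v(4) = 386, v(4.75) = 628.859375, v(5.75) = 1086.546875, v(6) = 1228, v(7.5) = 2339.875, v(9) = 3976.
On each subinterval the trapezoid contributes (Δx_i/2)·[v(x_{i-1}) + v(x_i)].
Sum = 8940.40625.

8940.40625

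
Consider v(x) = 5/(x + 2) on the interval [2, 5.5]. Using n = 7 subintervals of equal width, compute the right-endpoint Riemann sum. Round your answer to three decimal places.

Δx = (5.5 − 2)/7 = 0.5.
Right endpoints: 2.5, 3, 3.5, 4, 4.5, 5, 5.5.
v(2.5) = 10/9, v(3) = 1, v(3.5) = 10/11, v(4) = 5/6, v(4.5) = 10/13, v(5) = 5/7, v(5.5) = 2/3.
Sum = Δx · [v(2.5) + v(3) + v(3.5) + ...].
Sum ≈ 3.002.

3.002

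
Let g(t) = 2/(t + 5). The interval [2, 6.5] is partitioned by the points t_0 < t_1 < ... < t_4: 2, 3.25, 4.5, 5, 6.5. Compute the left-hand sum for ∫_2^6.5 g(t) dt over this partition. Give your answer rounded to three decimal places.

1.065

Subinterval widths: 1.25, 1.25, 0.5, 1.5.
Left endpoints: 2, 3.25, 4.5, 5.
g(2) = 2/7, g(3.25) = 8/33, g(4.5) = 4/19, g(5) = 0.2.
Sum = Σ Δt_i · g(t_i).
Sum ≈ 1.065.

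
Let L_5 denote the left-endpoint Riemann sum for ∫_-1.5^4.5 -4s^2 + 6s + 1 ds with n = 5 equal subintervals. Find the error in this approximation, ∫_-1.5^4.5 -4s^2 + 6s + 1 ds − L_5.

Exact integral: ∫_-1.5^4.5 f(s) ds = -66.
L_5 = -50.16.
Error = -66 − (-50.16) = -15.84.

-15.84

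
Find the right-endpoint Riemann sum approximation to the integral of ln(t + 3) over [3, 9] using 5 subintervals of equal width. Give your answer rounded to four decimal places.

13.4742

Δt = (9 − 3)/5 = 1.2.
Right endpoints: 4.2, 5.4, 6.6, 7.8, 9.
f(4.2) ≈ 1.9741, f(5.4) ≈ 2.1282, f(6.6) ≈ 2.2618, f(7.8) ≈ 2.3795, f(9) ≈ 2.4849.
Sum = Δt · [f(4.2) + f(5.4) + f(6.6) + f(7.8) + f(9)].
Sum ≈ 13.4742.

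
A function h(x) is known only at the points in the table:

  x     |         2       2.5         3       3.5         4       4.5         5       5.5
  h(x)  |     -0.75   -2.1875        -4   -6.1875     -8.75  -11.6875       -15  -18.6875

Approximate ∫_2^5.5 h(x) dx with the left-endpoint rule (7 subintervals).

-24.28125

Δx = 0.5.
Sum = 0.5·[(-0.75) + (-2.1875) + (-4) + (-6.1875) + (-8.75) + (-11.6875) + (-15)] = -24.28125.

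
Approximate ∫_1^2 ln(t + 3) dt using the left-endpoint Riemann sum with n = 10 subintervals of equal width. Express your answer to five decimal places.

1.49081

Δt = (2 − 1)/10 = 0.1.
Left endpoints: 1, 1.1, 1.2, 1.3, 1.4, 1.5, 1.6, 1.7, 1.8, 1.9.
f(1) ≈ 1.38629, f(1.1) ≈ 1.41099, f(1.2) ≈ 1.43508, f(1.3) ≈ 1.45862, f(1.4) ≈ 1.48160, f(1.5) ≈ 1.50408, f(1.6) ≈ 1.52606, f(1.7) ≈ 1.54756, f(1.8) ≈ 1.56862, f(1.9) ≈ 1.58924.
Sum = Δt · [f(1) + f(1.1) + f(1.2) + ...].
Sum ≈ 1.49081.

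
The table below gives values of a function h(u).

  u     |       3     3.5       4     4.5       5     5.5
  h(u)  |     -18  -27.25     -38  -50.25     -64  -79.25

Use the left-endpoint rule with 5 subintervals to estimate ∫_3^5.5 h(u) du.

-98.75

Δu = 0.5.
Sum = 0.5·[(-18) + (-27.25) + (-38) + (-50.25) + (-64)] = -98.75.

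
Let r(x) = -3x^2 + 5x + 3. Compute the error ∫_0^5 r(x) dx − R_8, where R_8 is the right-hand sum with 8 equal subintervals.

Exact integral: ∫_0^5 r(x) dx = -47.5.
R_8 = -64.1015625.
Error = -47.5 − (-64.1015625) = 16.6015625.

16.6015625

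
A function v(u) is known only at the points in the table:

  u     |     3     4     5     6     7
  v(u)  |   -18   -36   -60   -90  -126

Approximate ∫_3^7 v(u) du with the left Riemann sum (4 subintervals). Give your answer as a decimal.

-204

Δu = 1.
Sum = 1·[(-18) + (-36) + (-60) + (-90)] = -204.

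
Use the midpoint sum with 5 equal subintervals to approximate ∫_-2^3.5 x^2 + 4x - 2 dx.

21.90375

Δx = (3.5 − (-2))/5 = 1.1.
Midpoints: -1.45, -0.35, 0.75, 1.85, 2.95.
f(-1.45) = -5.6975, f(-0.35) = -3.2775, f(0.75) = 1.5625, f(1.85) = 8.8225, f(2.95) = 18.5025.
Sum = Δx · [f(-1.45) + f(-0.35) + f(0.75) + f(1.85) + f(2.95)].
Sum = 21.90375.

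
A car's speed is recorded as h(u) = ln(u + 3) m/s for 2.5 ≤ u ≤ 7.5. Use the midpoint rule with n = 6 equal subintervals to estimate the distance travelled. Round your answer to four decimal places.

Δu = (7.5 − 2.5)/6 = 5/6.
Midpoints: 35/12, 3.75, 55/12, 65/12, 6.25, 85/12.
h(35/12) ≈ 1.7778, h(3.75) ≈ 1.9095, h(55/12) ≈ 2.0260, h(65/12) ≈ 2.1302, h(6.25) ≈ 2.2246, h(85/12) ≈ 2.3109.
Sum = Δu · [h(35/12) + h(3.75) + h(55/12) + ...].
Sum ≈ 10.3158.

10.3158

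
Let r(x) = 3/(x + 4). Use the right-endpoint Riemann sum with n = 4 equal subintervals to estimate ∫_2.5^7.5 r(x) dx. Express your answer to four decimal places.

Δx = (7.5 − 2.5)/4 = 1.25.
Right endpoints: 3.75, 5, 6.25, 7.5.
r(3.75) = 12/31, r(5) = 1/3, r(6.25) = 12/41, r(7.5) = 6/23.
Sum = Δx · [r(3.75) + r(5) + r(6.25) + r(7.5)].
Sum ≈ 1.5925.

1.5925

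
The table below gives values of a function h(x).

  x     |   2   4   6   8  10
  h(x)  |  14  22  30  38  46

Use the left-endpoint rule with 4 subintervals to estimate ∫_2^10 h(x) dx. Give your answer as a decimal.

208

Δx = 2.
Sum = 2·[14 + 22 + 30 + 38] = 208.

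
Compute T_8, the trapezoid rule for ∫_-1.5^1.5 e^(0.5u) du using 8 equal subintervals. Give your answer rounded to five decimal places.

Δu = (1.5 − (-1.5))/8 = 0.375.
f(-1.5) ≈ 0.47237, f(-1.125) ≈ 0.56978, f(-0.75) ≈ 0.68729, f(-0.375) ≈ 0.82903, f(0) ≈ 1.00000, f(0.375) ≈ 1.20623, f(0.75) ≈ 1.45499, f(1.125) ≈ 1.75505, f(1.5) ≈ 2.11700.
T_8 = (Δu/2)·[f(u_0) + 2f(u_1) + ... + 2f(u_{7}) + f(u_8)].
Sum ≈ 3.29890.

3.29890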